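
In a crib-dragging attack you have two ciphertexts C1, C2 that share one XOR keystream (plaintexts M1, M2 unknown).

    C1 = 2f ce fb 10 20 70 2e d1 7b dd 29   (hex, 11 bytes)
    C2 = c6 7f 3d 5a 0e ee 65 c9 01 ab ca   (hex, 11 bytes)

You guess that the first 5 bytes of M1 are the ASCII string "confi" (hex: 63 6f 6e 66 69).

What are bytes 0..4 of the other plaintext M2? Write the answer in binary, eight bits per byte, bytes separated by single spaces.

First, C1 ⊕ C2 = (M1 ⊕ K) ⊕ (M2 ⊕ K) = M1 ⊕ M2, so the key drops out. Then M2 = (M1 ⊕ M2) ⊕ M1 over the first 5 bytes.
byte 0: (2f XOR c6) XOR 63 = e9 XOR 63 = 8a
byte 1: (ce XOR 7f) XOR 6f = b1 XOR 6f = de
byte 2: (fb XOR 3d) XOR 6e = c6 XOR 6e = a8
byte 3: (10 XOR 5a) XOR 66 = 4a XOR 66 = 2c
byte 4: (20 XOR 0e) XOR 69 = 2e XOR 69 = 47

10001010 11011110 10101000 00101100 01000111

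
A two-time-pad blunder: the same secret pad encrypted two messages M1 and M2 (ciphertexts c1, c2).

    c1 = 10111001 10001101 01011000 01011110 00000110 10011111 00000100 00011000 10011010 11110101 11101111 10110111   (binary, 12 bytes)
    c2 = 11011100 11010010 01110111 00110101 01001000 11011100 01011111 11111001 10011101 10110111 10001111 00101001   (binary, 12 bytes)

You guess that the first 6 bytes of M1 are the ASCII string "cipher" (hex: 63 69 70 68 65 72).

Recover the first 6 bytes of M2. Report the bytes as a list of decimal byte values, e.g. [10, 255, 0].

First, c1 ⊕ c2 = (M1 ⊕ K) ⊕ (M2 ⊕ K) = M1 ⊕ M2, so the key drops out. Then M2 = (M1 ⊕ M2) ⊕ M1 over the first 6 bytes.
byte 0: (b9 xor dc) xor 63 = 65 xor 63 = 06
byte 1: (8d xor d2) xor 69 = 5f xor 69 = 36
byte 2: (58 xor 77) xor 70 = 2f xor 70 = 5f
byte 3: (5e xor 35) xor 68 = 6b xor 68 = 03
byte 4: (06 xor 48) xor 65 = 4e xor 65 = 2b
byte 5: (9f xor dc) xor 72 = 43 xor 72 = 31

[6, 54, 95, 3, 43, 49]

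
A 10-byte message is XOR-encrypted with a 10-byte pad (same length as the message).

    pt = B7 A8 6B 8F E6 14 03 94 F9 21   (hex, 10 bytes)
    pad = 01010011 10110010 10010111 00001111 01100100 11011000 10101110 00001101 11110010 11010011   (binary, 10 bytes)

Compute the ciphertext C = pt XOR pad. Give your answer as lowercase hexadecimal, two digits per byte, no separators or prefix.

e41afc8082ccad990bf2

b7 ^ 53 = e4
a8 ^ b2 = 1a
6b ^ 97 = fc
8f ^ 0f = 80
e6 ^ 64 = 82
14 ^ d8 = cc
03 ^ ae = ad
94 ^ 0d = 99
f9 ^ f2 = 0b
21 ^ d3 = f2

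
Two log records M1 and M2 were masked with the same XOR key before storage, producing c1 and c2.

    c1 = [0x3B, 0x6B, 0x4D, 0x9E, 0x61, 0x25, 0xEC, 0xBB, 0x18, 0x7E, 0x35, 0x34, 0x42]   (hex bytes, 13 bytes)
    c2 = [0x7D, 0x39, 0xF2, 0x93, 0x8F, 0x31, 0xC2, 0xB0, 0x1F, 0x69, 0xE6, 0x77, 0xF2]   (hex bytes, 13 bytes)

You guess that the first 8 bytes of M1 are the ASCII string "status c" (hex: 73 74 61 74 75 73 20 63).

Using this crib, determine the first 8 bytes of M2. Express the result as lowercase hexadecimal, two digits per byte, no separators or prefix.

First, c1 ⊕ c2 = (M1 ⊕ K) ⊕ (M2 ⊕ K) = M1 ⊕ M2, so the key drops out. Then M2 = (M1 ⊕ M2) ⊕ M1 over the first 8 bytes.
byte 0: (3b ⊕ 7d) ⊕ 73 = 46 ⊕ 73 = 35
byte 1: (6b ⊕ 39) ⊕ 74 = 52 ⊕ 74 = 26
byte 2: (4d ⊕ f2) ⊕ 61 = bf ⊕ 61 = de
byte 3: (9e ⊕ 93) ⊕ 74 = 0d ⊕ 74 = 79
byte 4: (61 ⊕ 8f) ⊕ 75 = ee ⊕ 75 = 9b
byte 5: (25 ⊕ 31) ⊕ 73 = 14 ⊕ 73 = 67
byte 6: (ec ⊕ c2) ⊕ 20 = 2e ⊕ 20 = 0e
byte 7: (bb ⊕ b0) ⊕ 63 = 0b ⊕ 63 = 68

3526de799b670e68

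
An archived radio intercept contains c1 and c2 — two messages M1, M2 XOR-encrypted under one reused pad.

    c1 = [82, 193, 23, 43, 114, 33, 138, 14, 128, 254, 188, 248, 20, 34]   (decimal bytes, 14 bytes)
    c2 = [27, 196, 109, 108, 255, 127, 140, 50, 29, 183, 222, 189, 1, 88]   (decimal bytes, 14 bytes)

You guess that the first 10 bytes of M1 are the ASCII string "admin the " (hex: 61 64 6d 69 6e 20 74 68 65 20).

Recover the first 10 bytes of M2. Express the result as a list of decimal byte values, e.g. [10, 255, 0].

[40, 97, 23, 46, 227, 126, 114, 84, 248, 105]

First, c1 ⊕ c2 = (M1 ⊕ K) ⊕ (M2 ⊕ K) = M1 ⊕ M2, so the key drops out. Then M2 = (M1 ⊕ M2) ⊕ M1 over the first 10 bytes.
byte 0: (52 ⊕ 1b) ⊕ 61 = 49 ⊕ 61 = 28
byte 1: (c1 ⊕ c4) ⊕ 64 = 05 ⊕ 64 = 61
byte 2: (17 ⊕ 6d) ⊕ 6d = 7a ⊕ 6d = 17
byte 3: (2b ⊕ 6c) ⊕ 69 = 47 ⊕ 69 = 2e
byte 4: (72 ⊕ ff) ⊕ 6e = 8d ⊕ 6e = e3
byte 5: (21 ⊕ 7f) ⊕ 20 = 5e ⊕ 20 = 7e
byte 6: (8a ⊕ 8c) ⊕ 74 = 06 ⊕ 74 = 72
byte 7: (0e ⊕ 32) ⊕ 68 = 3c ⊕ 68 = 54
byte 8: (80 ⊕ 1d) ⊕ 65 = 9d ⊕ 65 = f8
byte 9: (fe ⊕ b7) ⊕ 20 = 49 ⊕ 20 = 69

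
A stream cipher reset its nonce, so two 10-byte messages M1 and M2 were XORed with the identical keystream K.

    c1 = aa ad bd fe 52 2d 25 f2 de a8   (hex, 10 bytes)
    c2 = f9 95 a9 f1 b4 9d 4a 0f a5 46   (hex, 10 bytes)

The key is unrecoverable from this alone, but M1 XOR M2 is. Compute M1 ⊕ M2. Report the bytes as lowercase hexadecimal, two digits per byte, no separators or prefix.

c1 ⊕ c2 = (M1 ⊕ K) ⊕ (M2 ⊕ K) = M1 ⊕ M2 — the shared key cancels under XOR.
byte 0: 170 XOR 249 =  83
byte 1: 173 XOR 149 =  56
byte 2: 189 XOR 169 =  20
byte 3: 254 XOR 241 =  15
byte 4:  82 XOR 180 = 230
byte 5:  45 XOR 157 = 176
byte 6:  37 XOR  74 = 111
byte 7: 242 XOR  15 = 253
byte 8: 222 XOR 165 = 123
byte 9: 168 XOR  70 = 238

5338140fe6b06ffd7bee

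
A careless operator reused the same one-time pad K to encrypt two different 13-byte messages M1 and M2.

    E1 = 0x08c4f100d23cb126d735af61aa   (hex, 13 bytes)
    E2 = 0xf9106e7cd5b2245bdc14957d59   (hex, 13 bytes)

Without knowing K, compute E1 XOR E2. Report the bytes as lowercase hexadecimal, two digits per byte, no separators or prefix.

E1 ⊕ E2 = (M1 ⊕ K) ⊕ (M2 ⊕ K) = M1 ⊕ M2 — the shared key cancels under XOR.
08 ⊕ f9 = f1
c4 ⊕ 10 = d4
f1 ⊕ 6e = 9f
00 ⊕ 7c = 7c
d2 ⊕ d5 = 07
3c ⊕ b2 = 8e
b1 ⊕ 24 = 95
26 ⊕ 5b = 7d
d7 ⊕ dc = 0b
35 ⊕ 14 = 21
af ⊕ 95 = 3a
61 ⊕ 7d = 1c
aa ⊕ 59 = f3

f1d49f7c078e957d0b213a1cf3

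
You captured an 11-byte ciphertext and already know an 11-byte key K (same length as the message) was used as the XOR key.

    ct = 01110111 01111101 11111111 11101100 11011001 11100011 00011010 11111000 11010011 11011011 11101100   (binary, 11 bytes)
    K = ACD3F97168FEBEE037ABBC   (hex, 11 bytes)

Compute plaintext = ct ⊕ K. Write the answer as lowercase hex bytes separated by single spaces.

db ae 06 9d b1 1d a4 18 e4 70 50

byte 0: 77 xor ac = db
byte 1: 7d xor d3 = ae
byte 2: ff xor f9 = 06
byte 3: ec xor 71 = 9d
byte 4: d9 xor 68 = b1
byte 5: e3 xor fe = 1d
byte 6: 1a xor be = a4
byte 7: f8 xor e0 = 18
byte 8: d3 xor 37 = e4
byte 9: db xor ab = 70
byte 10: ec xor bc = 50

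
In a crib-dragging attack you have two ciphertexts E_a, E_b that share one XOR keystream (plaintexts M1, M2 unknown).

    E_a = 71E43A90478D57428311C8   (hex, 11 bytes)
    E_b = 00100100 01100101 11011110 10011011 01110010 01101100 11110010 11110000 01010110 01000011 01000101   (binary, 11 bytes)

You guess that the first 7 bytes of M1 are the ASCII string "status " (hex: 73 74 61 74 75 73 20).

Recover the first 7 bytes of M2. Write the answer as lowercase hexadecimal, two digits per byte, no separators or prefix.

26f5857f409285

First, E_a ⊕ E_b = (M1 ⊕ K) ⊕ (M2 ⊕ K) = M1 ⊕ M2, so the key drops out. Then M2 = (M1 ⊕ M2) ⊕ M1 over the first 7 bytes.
byte 0: (71 XOR 24) XOR 73 = 55 XOR 73 = 26
byte 1: (e4 XOR 65) XOR 74 = 81 XOR 74 = f5
byte 2: (3a XOR de) XOR 61 = e4 XOR 61 = 85
byte 3: (90 XOR 9b) XOR 74 = 0b XOR 74 = 7f
byte 4: (47 XOR 72) XOR 75 = 35 XOR 75 = 40
byte 5: (8d XOR 6c) XOR 73 = e1 XOR 73 = 92
byte 6: (57 XOR f2) XOR 20 = a5 XOR 20 = 85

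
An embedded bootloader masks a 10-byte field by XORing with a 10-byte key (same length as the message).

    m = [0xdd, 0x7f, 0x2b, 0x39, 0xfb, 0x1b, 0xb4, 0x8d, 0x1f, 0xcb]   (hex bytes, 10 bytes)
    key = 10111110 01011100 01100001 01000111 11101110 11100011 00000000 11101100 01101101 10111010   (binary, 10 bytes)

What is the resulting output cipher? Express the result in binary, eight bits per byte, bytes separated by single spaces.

01100011 00100011 01001010 01111110 00010101 11111000 10110100 01100001 01110010 01110001

byte 0: dd ⊕ be = 63
byte 1: 7f ⊕ 5c = 23
byte 2: 2b ⊕ 61 = 4a
byte 3: 39 ⊕ 47 = 7e
byte 4: fb ⊕ ee = 15
byte 5: 1b ⊕ e3 = f8
byte 6: b4 ⊕ 00 = b4
byte 7: 8d ⊕ ec = 61
byte 8: 1f ⊕ 6d = 72
byte 9: cb ⊕ ba = 71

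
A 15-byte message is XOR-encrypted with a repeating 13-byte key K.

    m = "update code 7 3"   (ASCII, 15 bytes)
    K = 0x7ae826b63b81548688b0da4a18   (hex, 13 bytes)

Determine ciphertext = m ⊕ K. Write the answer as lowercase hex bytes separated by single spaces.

0f 98 42 d7 4f e4 74 e5 e7 d4 bf 6a 2f 5a db

The 13-byte key repeats, so the effective keystream is 7a e8 26 b6 3b 81 54 86 88 b0 da 4a 18 7a e8.
byte 0: 75 ^ 7a = 0f
byte 1: 70 ^ e8 = 98
byte 2: 64 ^ 26 = 42
byte 3: 61 ^ b6 = d7
byte 4: 74 ^ 3b = 4f
byte 5: 65 ^ 81 = e4
byte 6: 20 ^ 54 = 74
byte 7: 63 ^ 86 = e5
byte 8: 6f ^ 88 = e7
byte 9: 64 ^ b0 = d4
byte 10: 65 ^ da = bf
byte 11: 20 ^ 4a = 6a
byte 12: 37 ^ 18 = 2f
byte 13: 20 ^ 7a = 5a
byte 14: 33 ^ e8 = db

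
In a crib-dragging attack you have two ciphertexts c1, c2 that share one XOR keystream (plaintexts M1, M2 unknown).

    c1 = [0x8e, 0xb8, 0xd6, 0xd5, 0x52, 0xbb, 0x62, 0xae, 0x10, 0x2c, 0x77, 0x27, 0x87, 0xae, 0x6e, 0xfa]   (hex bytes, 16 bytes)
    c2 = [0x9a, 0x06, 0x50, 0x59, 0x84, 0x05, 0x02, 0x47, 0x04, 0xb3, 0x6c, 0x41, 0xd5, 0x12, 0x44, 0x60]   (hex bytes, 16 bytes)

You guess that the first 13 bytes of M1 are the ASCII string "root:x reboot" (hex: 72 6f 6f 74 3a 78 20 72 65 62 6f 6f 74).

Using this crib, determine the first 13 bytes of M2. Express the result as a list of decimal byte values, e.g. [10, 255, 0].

First, c1 ⊕ c2 = (M1 ⊕ K) ⊕ (M2 ⊕ K) = M1 ⊕ M2, so the key drops out. Then M2 = (M1 ⊕ M2) ⊕ M1 over the first 13 bytes.
byte 0: (8e xor 9a) xor 72 = 14 xor 72 = 66
byte 1: (b8 xor 06) xor 6f = be xor 6f = d1
byte 2: (d6 xor 50) xor 6f = 86 xor 6f = e9
byte 3: (d5 xor 59) xor 74 = 8c xor 74 = f8
byte 4: (52 xor 84) xor 3a = d6 xor 3a = ec
byte 5: (bb xor 05) xor 78 = be xor 78 = c6
byte 6: (62 xor 02) xor 20 = 60 xor 20 = 40
byte 7: (ae xor 47) xor 72 = e9 xor 72 = 9b
byte 8: (10 xor 04) xor 65 = 14 xor 65 = 71
byte 9: (2c xor b3) xor 62 = 9f xor 62 = fd
byte 10: (77 xor 6c) xor 6f = 1b xor 6f = 74
byte 11: (27 xor 41) xor 6f = 66 xor 6f = 09
byte 12: (87 xor d5) xor 74 = 52 xor 74 = 26

[102, 209, 233, 248, 236, 198, 64, 155, 113, 253, 116, 9, 38]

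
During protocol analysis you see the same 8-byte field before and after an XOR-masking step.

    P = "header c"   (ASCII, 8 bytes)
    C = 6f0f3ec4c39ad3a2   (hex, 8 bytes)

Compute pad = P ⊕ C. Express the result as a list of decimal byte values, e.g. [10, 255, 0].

Since C = P ⊕ pad, XORing both sides with P gives pad = P ⊕ C.
01101000 ⊕ 01101111 = 00000111
01100101 ⊕ 00001111 = 01101010
01100001 ⊕ 00111110 = 01011111
01100100 ⊕ 11000100 = 10100000
01100101 ⊕ 11000011 = 10100110
01110010 ⊕ 10011010 = 11101000
00100000 ⊕ 11010011 = 11110011
01100011 ⊕ 10100010 = 11000001

[7, 106, 95, 160, 166, 232, 243, 193]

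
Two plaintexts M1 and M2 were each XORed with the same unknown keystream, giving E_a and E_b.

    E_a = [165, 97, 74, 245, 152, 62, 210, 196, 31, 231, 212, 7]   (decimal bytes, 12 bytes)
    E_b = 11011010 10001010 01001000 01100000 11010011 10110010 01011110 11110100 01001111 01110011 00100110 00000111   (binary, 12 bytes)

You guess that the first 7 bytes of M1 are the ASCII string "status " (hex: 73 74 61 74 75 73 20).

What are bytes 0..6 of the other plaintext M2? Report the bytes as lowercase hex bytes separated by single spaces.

First, E_a ⊕ E_b = (M1 ⊕ K) ⊕ (M2 ⊕ K) = M1 ⊕ M2, so the key drops out. Then M2 = (M1 ⊕ M2) ⊕ M1 over the first 7 bytes.
byte 0: (a5 xor da) xor 73 = 7f xor 73 = 0c
byte 1: (61 xor 8a) xor 74 = eb xor 74 = 9f
byte 2: (4a xor 48) xor 61 = 02 xor 61 = 63
byte 3: (f5 xor 60) xor 74 = 95 xor 74 = e1
byte 4: (98 xor d3) xor 75 = 4b xor 75 = 3e
byte 5: (3e xor b2) xor 73 = 8c xor 73 = ff
byte 6: (d2 xor 5e) xor 20 = 8c xor 20 = ac

0c 9f 63 e1 3e ff ac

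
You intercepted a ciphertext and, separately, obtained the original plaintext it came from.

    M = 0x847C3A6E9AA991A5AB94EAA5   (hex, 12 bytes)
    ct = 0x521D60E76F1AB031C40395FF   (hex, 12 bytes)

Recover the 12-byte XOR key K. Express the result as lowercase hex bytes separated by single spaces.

d6 61 5a 89 f5 b3 21 94 6f 97 7f 5a

Since ct = M ⊕ K, XORing both sides with M gives K = M ⊕ ct.
byte 0: 10000100 XOR 01010010 = 11010110
byte 1: 01111100 XOR 00011101 = 01100001
byte 2: 00111010 XOR 01100000 = 01011010
byte 3: 01101110 XOR 11100111 = 10001001
byte 4: 10011010 XOR 01101111 = 11110101
byte 5: 10101001 XOR 00011010 = 10110011
byte 6: 10010001 XOR 10110000 = 00100001
byte 7: 10100101 XOR 00110001 = 10010100
byte 8: 10101011 XOR 11000100 = 01101111
byte 9: 10010100 XOR 00000011 = 10010111
byte 10: 11101010 XOR 10010101 = 01111111
byte 11: 10100101 XOR 11111111 = 01011010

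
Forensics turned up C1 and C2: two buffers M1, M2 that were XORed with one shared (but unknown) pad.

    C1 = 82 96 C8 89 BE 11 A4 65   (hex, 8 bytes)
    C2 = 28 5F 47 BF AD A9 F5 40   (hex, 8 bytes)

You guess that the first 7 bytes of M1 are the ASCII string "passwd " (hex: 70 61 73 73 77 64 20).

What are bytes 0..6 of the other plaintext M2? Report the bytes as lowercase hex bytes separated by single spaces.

First, C1 ⊕ C2 = (M1 ⊕ K) ⊕ (M2 ⊕ K) = M1 ⊕ M2, so the key drops out. Then M2 = (M1 ⊕ M2) ⊕ M1 over the first 7 bytes.
byte 0: (82 xor 28) xor 70 = aa xor 70 = da
byte 1: (96 xor 5f) xor 61 = c9 xor 61 = a8
byte 2: (c8 xor 47) xor 73 = 8f xor 73 = fc
byte 3: (89 xor bf) xor 73 = 36 xor 73 = 45
byte 4: (be xor ad) xor 77 = 13 xor 77 = 64
byte 5: (11 xor a9) xor 64 = b8 xor 64 = dc
byte 6: (a4 xor f5) xor 20 = 51 xor 20 = 71

da a8 fc 45 64 dc 71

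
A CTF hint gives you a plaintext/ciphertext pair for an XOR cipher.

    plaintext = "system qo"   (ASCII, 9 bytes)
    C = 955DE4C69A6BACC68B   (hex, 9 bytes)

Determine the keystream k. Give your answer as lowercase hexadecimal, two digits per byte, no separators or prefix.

Since C = plaintext ⊕ k, XORing both sides with plaintext gives k = plaintext ⊕ C.
byte 0: 73 ^ 95 = e6
byte 1: 79 ^ 5d = 24
byte 2: 73 ^ e4 = 97
byte 3: 74 ^ c6 = b2
byte 4: 65 ^ 9a = ff
byte 5: 6d ^ 6b = 06
byte 6: 20 ^ ac = 8c
byte 7: 71 ^ c6 = b7
byte 8: 6f ^ 8b = e4

e62497b2ff068cb7e4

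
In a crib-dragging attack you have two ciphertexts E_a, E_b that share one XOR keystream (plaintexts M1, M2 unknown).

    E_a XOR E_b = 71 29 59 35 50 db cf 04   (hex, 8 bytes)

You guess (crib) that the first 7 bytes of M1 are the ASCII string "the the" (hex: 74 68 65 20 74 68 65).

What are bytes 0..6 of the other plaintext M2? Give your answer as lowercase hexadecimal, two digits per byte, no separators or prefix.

05413c1524b3aa

Since E_a ⊕ E_b = M1 ⊕ M2, XORing with the guessed M1 bytes yields the corresponding M2 bytes: M2 = (E_a ⊕ E_b) ⊕ M1.
byte 0: 01110001 ⊕ 01110100 = 00000101
byte 1: 00101001 ⊕ 01101000 = 01000001
byte 2: 01011001 ⊕ 01100101 = 00111100
byte 3: 00110101 ⊕ 00100000 = 00010101
byte 4: 01010000 ⊕ 01110100 = 00100100
byte 5: 11011011 ⊕ 01101000 = 10110011
byte 6: 11001111 ⊕ 01100101 = 10101010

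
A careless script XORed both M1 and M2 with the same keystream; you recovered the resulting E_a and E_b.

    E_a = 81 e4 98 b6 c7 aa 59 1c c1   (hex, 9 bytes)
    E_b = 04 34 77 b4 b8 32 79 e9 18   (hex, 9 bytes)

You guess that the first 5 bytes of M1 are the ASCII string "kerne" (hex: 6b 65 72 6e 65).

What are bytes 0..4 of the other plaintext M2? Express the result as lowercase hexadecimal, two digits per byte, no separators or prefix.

eeb59d6c1a

First, E_a ⊕ E_b = (M1 ⊕ K) ⊕ (M2 ⊕ K) = M1 ⊕ M2, so the key drops out. Then M2 = (M1 ⊕ M2) ⊕ M1 over the first 5 bytes.
byte 0: (81 ⊕ 04) ⊕ 6b = 85 ⊕ 6b = ee
byte 1: (e4 ⊕ 34) ⊕ 65 = d0 ⊕ 65 = b5
byte 2: (98 ⊕ 77) ⊕ 72 = ef ⊕ 72 = 9d
byte 3: (b6 ⊕ b4) ⊕ 6e = 02 ⊕ 6e = 6c
byte 4: (c7 ⊕ b8) ⊕ 65 = 7f ⊕ 65 = 1a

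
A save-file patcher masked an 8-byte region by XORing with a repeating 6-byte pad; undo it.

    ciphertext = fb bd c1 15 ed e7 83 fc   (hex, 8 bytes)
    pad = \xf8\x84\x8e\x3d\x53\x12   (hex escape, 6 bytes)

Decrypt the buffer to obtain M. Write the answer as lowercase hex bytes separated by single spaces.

03 39 4f 28 be f5 7b 78

The 6-byte key repeats, so the effective keystream is f8 84 8e 3d 53 12 f8 84.
byte 0: 251 xor 248 =   3
byte 1: 189 xor 132 =  57
byte 2: 193 xor 142 =  79
byte 3:  21 xor  61 =  40
byte 4: 237 xor  83 = 190
byte 5: 231 xor  18 = 245
byte 6: 131 xor 248 = 123
byte 7: 252 xor 132 = 120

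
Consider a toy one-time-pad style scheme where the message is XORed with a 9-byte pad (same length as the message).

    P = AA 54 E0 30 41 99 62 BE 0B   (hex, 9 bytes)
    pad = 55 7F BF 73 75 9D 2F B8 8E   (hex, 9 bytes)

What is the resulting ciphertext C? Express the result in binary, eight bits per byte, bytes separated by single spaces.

11111111 00101011 01011111 01000011 00110100 00000100 01001101 00000110 10000101

XOR is its own inverse, so applying the key byte-wise gives the result directly.
byte 0: aa ^ 55 = ff
byte 1: 54 ^ 7f = 2b
byte 2: e0 ^ bf = 5f
byte 3: 30 ^ 73 = 43
byte 4: 41 ^ 75 = 34
byte 5: 99 ^ 9d = 04
byte 6: 62 ^ 2f = 4d
byte 7: be ^ b8 = 06
byte 8: 0b ^ 8e = 85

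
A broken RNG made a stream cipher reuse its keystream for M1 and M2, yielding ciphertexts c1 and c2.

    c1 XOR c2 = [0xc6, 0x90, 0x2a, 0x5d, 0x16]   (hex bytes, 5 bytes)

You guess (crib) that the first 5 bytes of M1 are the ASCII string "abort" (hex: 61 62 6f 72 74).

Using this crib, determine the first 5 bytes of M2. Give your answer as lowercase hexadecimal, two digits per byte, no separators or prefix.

Since c1 ⊕ c2 = M1 ⊕ M2, XORing with the guessed M1 bytes yields the corresponding M2 bytes: M2 = (c1 ⊕ c2) ⊕ M1.
c6 ^ 61 = a7
90 ^ 62 = f2
2a ^ 6f = 45
5d ^ 72 = 2f
16 ^ 74 = 62

a7f2452f62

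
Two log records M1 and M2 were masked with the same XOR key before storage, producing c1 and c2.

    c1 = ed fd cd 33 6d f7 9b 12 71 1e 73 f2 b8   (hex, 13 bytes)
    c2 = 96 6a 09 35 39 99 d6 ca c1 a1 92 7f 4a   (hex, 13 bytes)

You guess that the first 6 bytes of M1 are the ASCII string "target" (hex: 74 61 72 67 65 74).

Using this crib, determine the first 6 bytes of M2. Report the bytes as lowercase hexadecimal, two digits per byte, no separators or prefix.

0ff6b661311a

First, c1 ⊕ c2 = (M1 ⊕ K) ⊕ (M2 ⊕ K) = M1 ⊕ M2, so the key drops out. Then M2 = (M1 ⊕ M2) ⊕ M1 over the first 6 bytes.
byte 0: (ed ⊕ 96) ⊕ 74 = 7b ⊕ 74 = 0f
byte 1: (fd ⊕ 6a) ⊕ 61 = 97 ⊕ 61 = f6
byte 2: (cd ⊕ 09) ⊕ 72 = c4 ⊕ 72 = b6
byte 3: (33 ⊕ 35) ⊕ 67 = 06 ⊕ 67 = 61
byte 4: (6d ⊕ 39) ⊕ 65 = 54 ⊕ 65 = 31
byte 5: (f7 ⊕ 99) ⊕ 74 = 6e ⊕ 74 = 1a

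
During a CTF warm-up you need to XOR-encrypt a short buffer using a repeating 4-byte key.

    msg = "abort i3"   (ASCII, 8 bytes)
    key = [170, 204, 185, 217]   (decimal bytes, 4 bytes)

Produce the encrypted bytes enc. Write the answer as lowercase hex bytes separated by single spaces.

cb ae d6 ab de ec d0 ea

The 4-byte key repeats, so the effective keystream is aa cc b9 d9 aa cc b9 d9.
byte 0:  97 ⊕ 170 = 203
byte 1:  98 ⊕ 204 = 174
byte 2: 111 ⊕ 185 = 214
byte 3: 114 ⊕ 217 = 171
byte 4: 116 ⊕ 170 = 222
byte 5:  32 ⊕ 204 = 236
byte 6: 105 ⊕ 185 = 208
byte 7:  51 ⊕ 217 = 234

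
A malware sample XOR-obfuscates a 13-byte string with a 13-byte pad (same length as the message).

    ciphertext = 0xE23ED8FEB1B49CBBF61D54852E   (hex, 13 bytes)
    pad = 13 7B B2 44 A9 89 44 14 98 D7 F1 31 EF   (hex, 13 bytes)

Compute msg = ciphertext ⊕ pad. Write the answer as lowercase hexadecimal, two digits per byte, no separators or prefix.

f1456aba183dd8af6ecaa5b4c1

byte 0: e2 ^ 13 = f1
byte 1: 3e ^ 7b = 45
byte 2: d8 ^ b2 = 6a
byte 3: fe ^ 44 = ba
byte 4: b1 ^ a9 = 18
byte 5: b4 ^ 89 = 3d
byte 6: 9c ^ 44 = d8
byte 7: bb ^ 14 = af
byte 8: f6 ^ 98 = 6e
byte 9: 1d ^ d7 = ca
byte 10: 54 ^ f1 = a5
byte 11: 85 ^ 31 = b4
byte 12: 2e ^ ef = c1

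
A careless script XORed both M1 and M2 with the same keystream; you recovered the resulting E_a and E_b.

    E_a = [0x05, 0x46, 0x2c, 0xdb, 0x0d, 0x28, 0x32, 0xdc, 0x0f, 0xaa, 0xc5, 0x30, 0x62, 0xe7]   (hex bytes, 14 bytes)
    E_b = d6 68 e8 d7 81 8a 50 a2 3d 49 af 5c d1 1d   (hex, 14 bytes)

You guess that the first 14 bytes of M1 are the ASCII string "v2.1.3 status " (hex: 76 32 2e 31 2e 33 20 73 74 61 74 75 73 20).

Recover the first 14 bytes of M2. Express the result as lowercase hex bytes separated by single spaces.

First, E_a ⊕ E_b = (M1 ⊕ K) ⊕ (M2 ⊕ K) = M1 ⊕ M2, so the key drops out. Then M2 = (M1 ⊕ M2) ⊕ M1 over the first 14 bytes.
byte 0: (05 XOR d6) XOR 76 = d3 XOR 76 = a5
byte 1: (46 XOR 68) XOR 32 = 2e XOR 32 = 1c
byte 2: (2c XOR e8) XOR 2e = c4 XOR 2e = ea
byte 3: (db XOR d7) XOR 31 = 0c XOR 31 = 3d
byte 4: (0d XOR 81) XOR 2e = 8c XOR 2e = a2
byte 5: (28 XOR 8a) XOR 33 = a2 XOR 33 = 91
byte 6: (32 XOR 50) XOR 20 = 62 XOR 20 = 42
byte 7: (dc XOR a2) XOR 73 = 7e XOR 73 = 0d
byte 8: (0f XOR 3d) XOR 74 = 32 XOR 74 = 46
byte 9: (aa XOR 49) XOR 61 = e3 XOR 61 = 82
byte 10: (c5 XOR af) XOR 74 = 6a XOR 74 = 1e
byte 11: (30 XOR 5c) XOR 75 = 6c XOR 75 = 19
byte 12: (62 XOR d1) XOR 73 = b3 XOR 73 = c0
byte 13: (e7 XOR 1d) XOR 20 = fa XOR 20 = da

a5 1c ea 3d a2 91 42 0d 46 82 1e 19 c0 da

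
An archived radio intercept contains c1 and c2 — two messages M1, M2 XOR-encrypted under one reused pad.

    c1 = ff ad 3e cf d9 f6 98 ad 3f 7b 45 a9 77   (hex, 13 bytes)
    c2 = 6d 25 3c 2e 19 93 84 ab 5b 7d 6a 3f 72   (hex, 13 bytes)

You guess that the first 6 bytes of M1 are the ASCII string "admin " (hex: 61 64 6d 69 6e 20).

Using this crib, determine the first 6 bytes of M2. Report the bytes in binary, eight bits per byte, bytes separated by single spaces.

First, c1 ⊕ c2 = (M1 ⊕ K) ⊕ (M2 ⊕ K) = M1 ⊕ M2, so the key drops out. Then M2 = (M1 ⊕ M2) ⊕ M1 over the first 6 bytes.
byte 0: (ff xor 6d) xor 61 = 92 xor 61 = f3
byte 1: (ad xor 25) xor 64 = 88 xor 64 = ec
byte 2: (3e xor 3c) xor 6d = 02 xor 6d = 6f
byte 3: (cf xor 2e) xor 69 = e1 xor 69 = 88
byte 4: (d9 xor 19) xor 6e = c0 xor 6e = ae
byte 5: (f6 xor 93) xor 20 = 65 xor 20 = 45

11110011 11101100 01101111 10001000 10101110 01000101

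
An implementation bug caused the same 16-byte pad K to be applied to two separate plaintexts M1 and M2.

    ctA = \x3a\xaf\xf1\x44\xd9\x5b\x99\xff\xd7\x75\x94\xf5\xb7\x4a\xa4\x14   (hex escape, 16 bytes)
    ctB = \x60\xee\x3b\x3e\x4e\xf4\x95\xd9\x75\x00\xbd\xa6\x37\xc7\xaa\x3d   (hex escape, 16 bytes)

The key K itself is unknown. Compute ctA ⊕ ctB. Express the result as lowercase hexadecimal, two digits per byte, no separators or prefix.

ctA ⊕ ctB = (M1 ⊕ K) ⊕ (M2 ⊕ K) = M1 ⊕ M2 — the shared key cancels under XOR.
3a ⊕ 60 = 5a
af ⊕ ee = 41
f1 ⊕ 3b = ca
44 ⊕ 3e = 7a
d9 ⊕ 4e = 97
5b ⊕ f4 = af
99 ⊕ 95 = 0c
ff ⊕ d9 = 26
d7 ⊕ 75 = a2
75 ⊕ 00 = 75
94 ⊕ bd = 29
f5 ⊕ a6 = 53
b7 ⊕ 37 = 80
4a ⊕ c7 = 8d
a4 ⊕ aa = 0e
14 ⊕ 3d = 29

5a41ca7a97af0c26a2752953808d0e29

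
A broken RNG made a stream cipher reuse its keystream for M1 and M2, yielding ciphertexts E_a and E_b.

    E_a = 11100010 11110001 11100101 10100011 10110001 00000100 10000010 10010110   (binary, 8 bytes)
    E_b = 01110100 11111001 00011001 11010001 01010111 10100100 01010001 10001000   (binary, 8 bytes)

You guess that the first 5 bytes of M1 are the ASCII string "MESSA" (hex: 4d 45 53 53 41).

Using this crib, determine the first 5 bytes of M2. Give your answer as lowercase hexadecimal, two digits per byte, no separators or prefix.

db4daf21a7

First, E_a ⊕ E_b = (M1 ⊕ K) ⊕ (M2 ⊕ K) = M1 ⊕ M2, so the key drops out. Then M2 = (M1 ⊕ M2) ⊕ M1 over the first 5 bytes.
byte 0: (e2 XOR 74) XOR 4d = 96 XOR 4d = db
byte 1: (f1 XOR f9) XOR 45 = 08 XOR 45 = 4d
byte 2: (e5 XOR 19) XOR 53 = fc XOR 53 = af
byte 3: (a3 XOR d1) XOR 53 = 72 XOR 53 = 21
byte 4: (b1 XOR 57) XOR 41 = e6 XOR 41 = a7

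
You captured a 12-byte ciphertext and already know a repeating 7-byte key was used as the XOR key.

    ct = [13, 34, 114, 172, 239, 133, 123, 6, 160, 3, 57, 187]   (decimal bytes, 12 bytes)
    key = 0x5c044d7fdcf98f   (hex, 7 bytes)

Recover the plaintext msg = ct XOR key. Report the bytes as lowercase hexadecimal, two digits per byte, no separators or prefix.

The 7-byte key repeats, so the effective keystream is 5c 04 4d 7f dc f9 8f 5c 04 4d 7f dc.
byte 0: 0d xor 5c = 51
byte 1: 22 xor 04 = 26
byte 2: 72 xor 4d = 3f
byte 3: ac xor 7f = d3
byte 4: ef xor dc = 33
byte 5: 85 xor f9 = 7c
byte 6: 7b xor 8f = f4
byte 7: 06 xor 5c = 5a
byte 8: a0 xor 04 = a4
byte 9: 03 xor 4d = 4e
byte 10: 39 xor 7f = 46
byte 11: bb xor dc = 67

51263fd3337cf45aa44e4667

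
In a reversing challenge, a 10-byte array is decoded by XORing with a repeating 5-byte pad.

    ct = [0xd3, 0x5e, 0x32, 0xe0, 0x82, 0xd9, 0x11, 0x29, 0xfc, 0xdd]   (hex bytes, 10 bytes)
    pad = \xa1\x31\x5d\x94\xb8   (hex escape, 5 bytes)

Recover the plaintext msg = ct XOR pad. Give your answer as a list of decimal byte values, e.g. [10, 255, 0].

[114, 111, 111, 116, 58, 120, 32, 116, 104, 101]

The 5-byte key repeats, so the effective keystream is a1 31 5d 94 b8 a1 31 5d 94 b8.
byte 0: 11010011 XOR 10100001 = 01110010
byte 1: 01011110 XOR 00110001 = 01101111
byte 2: 00110010 XOR 01011101 = 01101111
byte 3: 11100000 XOR 10010100 = 01110100
byte 4: 10000010 XOR 10111000 = 00111010
byte 5: 11011001 XOR 10100001 = 01111000
byte 6: 00010001 XOR 00110001 = 00100000
byte 7: 00101001 XOR 01011101 = 01110100
byte 8: 11111100 XOR 10010100 = 01101000
byte 9: 11011101 XOR 10111000 = 01100101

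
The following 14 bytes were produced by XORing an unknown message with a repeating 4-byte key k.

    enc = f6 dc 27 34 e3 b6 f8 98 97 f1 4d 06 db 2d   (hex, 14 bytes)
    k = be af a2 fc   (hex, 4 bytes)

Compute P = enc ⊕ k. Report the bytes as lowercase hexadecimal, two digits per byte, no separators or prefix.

The 4-byte key repeats, so the effective keystream is be af a2 fc be af a2 fc be af a2 fc be af.
byte 0: f6 ^ be = 48
byte 1: dc ^ af = 73
byte 2: 27 ^ a2 = 85
byte 3: 34 ^ fc = c8
byte 4: e3 ^ be = 5d
byte 5: b6 ^ af = 19
byte 6: f8 ^ a2 = 5a
byte 7: 98 ^ fc = 64
byte 8: 97 ^ be = 29
byte 9: f1 ^ af = 5e
byte 10: 4d ^ a2 = ef
byte 11: 06 ^ fc = fa
byte 12: db ^ be = 65
byte 13: 2d ^ af = 82

487385c85d195a64295eeffa6582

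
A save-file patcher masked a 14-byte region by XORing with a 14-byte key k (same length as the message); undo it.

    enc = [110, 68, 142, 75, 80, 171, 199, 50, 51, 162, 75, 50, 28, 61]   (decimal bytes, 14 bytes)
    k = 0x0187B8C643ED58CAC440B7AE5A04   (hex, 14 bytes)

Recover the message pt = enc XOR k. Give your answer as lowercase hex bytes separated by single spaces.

byte 0: 6e ^ 01 = 6f
byte 1: 44 ^ 87 = c3
byte 2: 8e ^ b8 = 36
byte 3: 4b ^ c6 = 8d
byte 4: 50 ^ 43 = 13
byte 5: ab ^ ed = 46
byte 6: c7 ^ 58 = 9f
byte 7: 32 ^ ca = f8
byte 8: 33 ^ c4 = f7
byte 9: a2 ^ 40 = e2
byte 10: 4b ^ b7 = fc
byte 11: 32 ^ ae = 9c
byte 12: 1c ^ 5a = 46
byte 13: 3d ^ 04 = 39

6f c3 36 8d 13 46 9f f8 f7 e2 fc 9c 46 39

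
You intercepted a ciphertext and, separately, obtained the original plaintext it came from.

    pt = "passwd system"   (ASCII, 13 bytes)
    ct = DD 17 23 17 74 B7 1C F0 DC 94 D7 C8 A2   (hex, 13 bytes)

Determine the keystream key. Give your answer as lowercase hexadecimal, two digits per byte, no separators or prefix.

Since ct = pt ⊕ key, XORing both sides with pt gives key = pt ⊕ ct.
112 xor 221 = 173
 97 xor  23 = 118
115 xor  35 =  80
115 xor  23 = 100
119 xor 116 =   3
100 xor 183 = 211
 32 xor  28 =  60
115 xor 240 = 131
121 xor 220 = 165
115 xor 148 = 231
116 xor 215 = 163
101 xor 200 = 173
109 xor 162 = 207

ad76506403d33c83a5e7a3adcf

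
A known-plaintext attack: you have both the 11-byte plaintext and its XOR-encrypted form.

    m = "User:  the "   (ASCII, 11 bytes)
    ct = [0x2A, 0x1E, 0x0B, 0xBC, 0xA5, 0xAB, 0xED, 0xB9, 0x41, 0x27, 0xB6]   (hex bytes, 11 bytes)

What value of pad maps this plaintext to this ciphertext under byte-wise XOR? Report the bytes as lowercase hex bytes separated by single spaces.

7f 6d 6e ce 9f 8b cd cd 29 42 96

Since ct = m ⊕ pad, XORing both sides with m gives pad = m ⊕ ct.
 85 ^  42 = 127
115 ^  30 = 109
101 ^  11 = 110
114 ^ 188 = 206
 58 ^ 165 = 159
 32 ^ 171 = 139
 32 ^ 237 = 205
116 ^ 185 = 205
104 ^  65 =  41
101 ^  39 =  66
 32 ^ 182 = 150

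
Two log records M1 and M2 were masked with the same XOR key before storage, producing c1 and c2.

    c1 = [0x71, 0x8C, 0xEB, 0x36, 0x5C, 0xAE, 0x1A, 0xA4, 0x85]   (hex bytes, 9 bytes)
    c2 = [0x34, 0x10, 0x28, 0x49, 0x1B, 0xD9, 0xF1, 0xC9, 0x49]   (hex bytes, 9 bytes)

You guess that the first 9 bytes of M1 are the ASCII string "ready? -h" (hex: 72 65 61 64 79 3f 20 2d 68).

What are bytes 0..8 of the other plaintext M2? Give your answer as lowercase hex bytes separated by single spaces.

First, c1 ⊕ c2 = (M1 ⊕ K) ⊕ (M2 ⊕ K) = M1 ⊕ M2, so the key drops out. Then M2 = (M1 ⊕ M2) ⊕ M1 over the first 9 bytes.
byte 0: (71 xor 34) xor 72 = 45 xor 72 = 37
byte 1: (8c xor 10) xor 65 = 9c xor 65 = f9
byte 2: (eb xor 28) xor 61 = c3 xor 61 = a2
byte 3: (36 xor 49) xor 64 = 7f xor 64 = 1b
byte 4: (5c xor 1b) xor 79 = 47 xor 79 = 3e
byte 5: (ae xor d9) xor 3f = 77 xor 3f = 48
byte 6: (1a xor f1) xor 20 = eb xor 20 = cb
byte 7: (a4 xor c9) xor 2d = 6d xor 2d = 40
byte 8: (85 xor 49) xor 68 = cc xor 68 = a4

37 f9 a2 1b 3e 48 cb 40 a4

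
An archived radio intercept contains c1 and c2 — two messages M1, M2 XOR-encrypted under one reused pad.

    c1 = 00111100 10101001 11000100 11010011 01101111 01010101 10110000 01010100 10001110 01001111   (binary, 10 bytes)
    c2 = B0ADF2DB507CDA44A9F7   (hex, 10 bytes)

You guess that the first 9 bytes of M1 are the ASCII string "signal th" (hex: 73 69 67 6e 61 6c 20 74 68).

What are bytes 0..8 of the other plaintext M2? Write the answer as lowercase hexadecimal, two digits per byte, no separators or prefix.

First, c1 ⊕ c2 = (M1 ⊕ K) ⊕ (M2 ⊕ K) = M1 ⊕ M2, so the key drops out. Then M2 = (M1 ⊕ M2) ⊕ M1 over the first 9 bytes.
byte 0: (3c xor b0) xor 73 = 8c xor 73 = ff
byte 1: (a9 xor ad) xor 69 = 04 xor 69 = 6d
byte 2: (c4 xor f2) xor 67 = 36 xor 67 = 51
byte 3: (d3 xor db) xor 6e = 08 xor 6e = 66
byte 4: (6f xor 50) xor 61 = 3f xor 61 = 5e
byte 5: (55 xor 7c) xor 6c = 29 xor 6c = 45
byte 6: (b0 xor da) xor 20 = 6a xor 20 = 4a
byte 7: (54 xor 44) xor 74 = 10 xor 74 = 64
byte 8: (8e xor a9) xor 68 = 27 xor 68 = 4f

ff6d51665e454a644f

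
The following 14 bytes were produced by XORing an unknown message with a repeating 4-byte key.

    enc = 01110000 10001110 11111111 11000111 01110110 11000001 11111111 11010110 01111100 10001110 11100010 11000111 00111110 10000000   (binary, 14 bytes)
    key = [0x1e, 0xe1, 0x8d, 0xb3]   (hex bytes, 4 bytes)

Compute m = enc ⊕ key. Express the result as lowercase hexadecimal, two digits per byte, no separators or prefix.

The 4-byte key repeats, so the effective keystream is 1e e1 8d b3 1e e1 8d b3 1e e1 8d b3 1e e1.
byte 0: 70 ⊕ 1e = 6e
byte 1: 8e ⊕ e1 = 6f
byte 2: ff ⊕ 8d = 72
byte 3: c7 ⊕ b3 = 74
byte 4: 76 ⊕ 1e = 68
byte 5: c1 ⊕ e1 = 20
byte 6: ff ⊕ 8d = 72
byte 7: d6 ⊕ b3 = 65
byte 8: 7c ⊕ 1e = 62
byte 9: 8e ⊕ e1 = 6f
byte 10: e2 ⊕ 8d = 6f
byte 11: c7 ⊕ b3 = 74
byte 12: 3e ⊕ 1e = 20
byte 13: 80 ⊕ e1 = 61

6e6f727468207265626f6f742061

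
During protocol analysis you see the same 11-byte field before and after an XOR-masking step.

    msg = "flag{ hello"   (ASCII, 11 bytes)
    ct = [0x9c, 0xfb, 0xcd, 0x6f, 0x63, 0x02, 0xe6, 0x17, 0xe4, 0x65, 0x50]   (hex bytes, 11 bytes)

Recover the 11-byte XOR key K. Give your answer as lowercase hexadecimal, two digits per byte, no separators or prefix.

Since ct = msg ⊕ K, XORing both sides with msg gives K = msg ⊕ ct.
byte 0: 66 xor 9c = fa
byte 1: 6c xor fb = 97
byte 2: 61 xor cd = ac
byte 3: 67 xor 6f = 08
byte 4: 7b xor 63 = 18
byte 5: 20 xor 02 = 22
byte 6: 68 xor e6 = 8e
byte 7: 65 xor 17 = 72
byte 8: 6c xor e4 = 88
byte 9: 6c xor 65 = 09
byte 10: 6f xor 50 = 3f

fa97ac0818228e7288093f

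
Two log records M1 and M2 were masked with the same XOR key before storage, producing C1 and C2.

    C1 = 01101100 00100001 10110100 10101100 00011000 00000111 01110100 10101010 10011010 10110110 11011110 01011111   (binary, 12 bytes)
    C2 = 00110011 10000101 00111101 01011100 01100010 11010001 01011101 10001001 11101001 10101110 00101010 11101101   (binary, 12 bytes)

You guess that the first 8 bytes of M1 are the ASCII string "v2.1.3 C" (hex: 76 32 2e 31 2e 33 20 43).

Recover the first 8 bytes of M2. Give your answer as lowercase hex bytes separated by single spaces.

First, C1 ⊕ C2 = (M1 ⊕ K) ⊕ (M2 ⊕ K) = M1 ⊕ M2, so the key drops out. Then M2 = (M1 ⊕ M2) ⊕ M1 over the first 8 bytes.
byte 0: (6c xor 33) xor 76 = 5f xor 76 = 29
byte 1: (21 xor 85) xor 32 = a4 xor 32 = 96
byte 2: (b4 xor 3d) xor 2e = 89 xor 2e = a7
byte 3: (ac xor 5c) xor 31 = f0 xor 31 = c1
byte 4: (18 xor 62) xor 2e = 7a xor 2e = 54
byte 5: (07 xor d1) xor 33 = d6 xor 33 = e5
byte 6: (74 xor 5d) xor 20 = 29 xor 20 = 09
byte 7: (aa xor 89) xor 43 = 23 xor 43 = 60

29 96 a7 c1 54 e5 09 60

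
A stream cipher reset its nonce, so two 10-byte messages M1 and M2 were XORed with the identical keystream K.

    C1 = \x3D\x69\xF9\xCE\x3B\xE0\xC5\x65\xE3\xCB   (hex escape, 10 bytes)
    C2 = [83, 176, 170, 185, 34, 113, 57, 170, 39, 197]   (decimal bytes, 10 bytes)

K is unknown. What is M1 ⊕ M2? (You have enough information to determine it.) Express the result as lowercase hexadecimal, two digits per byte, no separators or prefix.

6ed953771991fccfc40e

C1 ⊕ C2 = (M1 ⊕ K) ⊕ (M2 ⊕ K) = M1 ⊕ M2 — the shared key cancels under XOR.
3d xor 53 = 6e
69 xor b0 = d9
f9 xor aa = 53
ce xor b9 = 77
3b xor 22 = 19
e0 xor 71 = 91
c5 xor 39 = fc
65 xor aa = cf
e3 xor 27 = c4
cb xor c5 = 0e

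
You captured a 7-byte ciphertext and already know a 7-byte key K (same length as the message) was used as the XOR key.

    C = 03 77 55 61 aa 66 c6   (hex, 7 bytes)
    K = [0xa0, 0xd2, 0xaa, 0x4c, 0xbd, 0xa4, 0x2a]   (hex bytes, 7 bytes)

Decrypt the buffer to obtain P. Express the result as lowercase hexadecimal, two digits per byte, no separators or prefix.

XOR is its own inverse, so applying the key byte-wise gives the result directly.
00000011 ⊕ 10100000 = 10100011
01110111 ⊕ 11010010 = 10100101
01010101 ⊕ 10101010 = 11111111
01100001 ⊕ 01001100 = 00101101
10101010 ⊕ 10111101 = 00010111
01100110 ⊕ 10100100 = 11000010
11000110 ⊕ 00101010 = 11101100

a3a5ff2d17c2ec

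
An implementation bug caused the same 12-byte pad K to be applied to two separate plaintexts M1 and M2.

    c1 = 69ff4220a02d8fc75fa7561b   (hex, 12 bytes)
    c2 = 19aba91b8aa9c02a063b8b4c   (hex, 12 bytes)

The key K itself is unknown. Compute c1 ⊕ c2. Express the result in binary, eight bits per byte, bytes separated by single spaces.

01110000 01010100 11101011 00111011 00101010 10000100 01001111 11101101 01011001 10011100 11011101 01010111

c1 ⊕ c2 = (M1 ⊕ K) ⊕ (M2 ⊕ K) = M1 ⊕ M2 — the shared key cancels under XOR.
69 XOR 19 = 70
ff XOR ab = 54
42 XOR a9 = eb
20 XOR 1b = 3b
a0 XOR 8a = 2a
2d XOR a9 = 84
8f XOR c0 = 4f
c7 XOR 2a = ed
5f XOR 06 = 59
a7 XOR 3b = 9c
56 XOR 8b = dd
1b XOR 4c = 57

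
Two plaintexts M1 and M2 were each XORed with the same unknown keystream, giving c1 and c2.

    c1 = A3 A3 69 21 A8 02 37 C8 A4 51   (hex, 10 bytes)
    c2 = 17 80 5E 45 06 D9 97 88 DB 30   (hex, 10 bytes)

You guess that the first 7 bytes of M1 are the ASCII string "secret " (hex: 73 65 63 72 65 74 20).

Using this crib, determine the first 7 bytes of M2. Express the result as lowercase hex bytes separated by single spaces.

c7 46 54 16 cb af 80

First, c1 ⊕ c2 = (M1 ⊕ K) ⊕ (M2 ⊕ K) = M1 ⊕ M2, so the key drops out. Then M2 = (M1 ⊕ M2) ⊕ M1 over the first 7 bytes.
byte 0: (a3 xor 17) xor 73 = b4 xor 73 = c7
byte 1: (a3 xor 80) xor 65 = 23 xor 65 = 46
byte 2: (69 xor 5e) xor 63 = 37 xor 63 = 54
byte 3: (21 xor 45) xor 72 = 64 xor 72 = 16
byte 4: (a8 xor 06) xor 65 = ae xor 65 = cb
byte 5: (02 xor d9) xor 74 = db xor 74 = af
byte 6: (37 xor 97) xor 20 = a0 xor 20 = 80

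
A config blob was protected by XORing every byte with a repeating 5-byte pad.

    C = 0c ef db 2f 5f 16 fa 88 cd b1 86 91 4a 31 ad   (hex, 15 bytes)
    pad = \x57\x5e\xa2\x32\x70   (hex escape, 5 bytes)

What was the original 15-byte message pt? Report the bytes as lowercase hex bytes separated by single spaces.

5b b1 79 1d 2f 41 a4 2a ff c1 d1 cf e8 03 dd

The 5-byte key repeats, so the effective keystream is 57 5e a2 32 70 57 5e a2 32 70 57 5e a2 32 70.
byte 0: 0c xor 57 = 5b
byte 1: ef xor 5e = b1
byte 2: db xor a2 = 79
byte 3: 2f xor 32 = 1d
byte 4: 5f xor 70 = 2f
byte 5: 16 xor 57 = 41
byte 6: fa xor 5e = a4
byte 7: 88 xor a2 = 2a
byte 8: cd xor 32 = ff
byte 9: b1 xor 70 = c1
byte 10: 86 xor 57 = d1
byte 11: 91 xor 5e = cf
byte 12: 4a xor a2 = e8
byte 13: 31 xor 32 = 03
byte 14: ad xor 70 = dd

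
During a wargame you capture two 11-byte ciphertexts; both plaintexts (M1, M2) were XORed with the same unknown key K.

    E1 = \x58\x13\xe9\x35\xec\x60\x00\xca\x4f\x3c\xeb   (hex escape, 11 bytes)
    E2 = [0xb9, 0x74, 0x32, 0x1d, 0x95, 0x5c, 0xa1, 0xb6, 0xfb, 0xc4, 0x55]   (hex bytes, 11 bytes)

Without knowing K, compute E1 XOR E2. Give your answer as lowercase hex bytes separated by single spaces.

e1 67 db 28 79 3c a1 7c b4 f8 be

E1 ⊕ E2 = (M1 ⊕ K) ⊕ (M2 ⊕ K) = M1 ⊕ M2 — the shared key cancels under XOR.
 88 XOR 185 = 225
 19 XOR 116 = 103
233 XOR  50 = 219
 53 XOR  29 =  40
236 XOR 149 = 121
 96 XOR  92 =  60
  0 XOR 161 = 161
202 XOR 182 = 124
 79 XOR 251 = 180
 60 XOR 196 = 248
235 XOR  85 = 190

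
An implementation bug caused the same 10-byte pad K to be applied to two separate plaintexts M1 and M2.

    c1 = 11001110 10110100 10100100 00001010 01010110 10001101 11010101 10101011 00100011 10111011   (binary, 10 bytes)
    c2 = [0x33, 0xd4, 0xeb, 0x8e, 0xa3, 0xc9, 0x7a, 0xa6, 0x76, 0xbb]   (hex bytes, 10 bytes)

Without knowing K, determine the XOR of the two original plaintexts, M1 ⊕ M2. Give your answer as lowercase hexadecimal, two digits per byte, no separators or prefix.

fd604f84f544af0d5500

c1 ⊕ c2 = (M1 ⊕ K) ⊕ (M2 ⊕ K) = M1 ⊕ M2 — the shared key cancels under XOR.
ce xor 33 = fd
b4 xor d4 = 60
a4 xor eb = 4f
0a xor 8e = 84
56 xor a3 = f5
8d xor c9 = 44
d5 xor 7a = af
ab xor a6 = 0d
23 xor 76 = 55
bb xor bb = 00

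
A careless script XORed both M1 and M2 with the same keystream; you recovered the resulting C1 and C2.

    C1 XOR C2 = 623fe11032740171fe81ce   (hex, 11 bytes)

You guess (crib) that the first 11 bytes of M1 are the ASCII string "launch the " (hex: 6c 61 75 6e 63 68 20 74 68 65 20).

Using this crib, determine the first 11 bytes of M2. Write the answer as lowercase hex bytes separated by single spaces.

Since C1 ⊕ C2 = M1 ⊕ M2, XORing with the guessed M1 bytes yields the corresponding M2 bytes: M2 = (C1 ⊕ C2) ⊕ M1.
62 ^ 6c = 0e
3f ^ 61 = 5e
e1 ^ 75 = 94
10 ^ 6e = 7e
32 ^ 63 = 51
74 ^ 68 = 1c
01 ^ 20 = 21
71 ^ 74 = 05
fe ^ 68 = 96
81 ^ 65 = e4
ce ^ 20 = ee

0e 5e 94 7e 51 1c 21 05 96 e4 ee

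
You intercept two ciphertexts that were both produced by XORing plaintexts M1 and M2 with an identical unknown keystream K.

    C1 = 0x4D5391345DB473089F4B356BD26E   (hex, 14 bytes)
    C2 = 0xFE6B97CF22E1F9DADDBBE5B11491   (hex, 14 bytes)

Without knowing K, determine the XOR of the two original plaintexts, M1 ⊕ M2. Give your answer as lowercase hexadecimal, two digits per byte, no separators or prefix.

b33806fb7f558ad242f0d0dac6ff

C1 ⊕ C2 = (M1 ⊕ K) ⊕ (M2 ⊕ K) = M1 ⊕ M2 — the shared key cancels under XOR.
4d ^ fe = b3
53 ^ 6b = 38
91 ^ 97 = 06
34 ^ cf = fb
5d ^ 22 = 7f
b4 ^ e1 = 55
73 ^ f9 = 8a
08 ^ da = d2
9f ^ dd = 42
4b ^ bb = f0
35 ^ e5 = d0
6b ^ b1 = da
d2 ^ 14 = c6
6e ^ 91 = ff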